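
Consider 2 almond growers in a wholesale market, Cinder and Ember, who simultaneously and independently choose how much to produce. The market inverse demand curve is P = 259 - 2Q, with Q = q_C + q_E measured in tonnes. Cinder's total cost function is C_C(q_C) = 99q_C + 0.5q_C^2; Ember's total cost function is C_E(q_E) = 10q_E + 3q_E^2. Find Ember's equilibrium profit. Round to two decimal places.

2021.80

Cinder's profit: π_C = (259 - 2Q)q_C - (99q_C + (1/2)q_C²). Setting ∂π_C/∂q_C = 0: 160 - 5q_C - 2(q_E) = 0.
Ember's profit: π_E = (259 - 2Q)q_E - (10q_E + 3q_E²). Setting ∂π_E/∂q_E = 0: 249 - 10q_E - 2(q_C) = 0.
So q_C = (160 - 2q_E)/5 and q_E = (249 - 2q_C)/10.
Substituting one into the other gives q_C = 551/23 and q_E = 925/46.
Price P = 259 - 2·44.0652 = 170.8696.
Ember's profit: 170.8696·(925/46) - 10·(925/46) - 3(925/46)² = 2021.7982.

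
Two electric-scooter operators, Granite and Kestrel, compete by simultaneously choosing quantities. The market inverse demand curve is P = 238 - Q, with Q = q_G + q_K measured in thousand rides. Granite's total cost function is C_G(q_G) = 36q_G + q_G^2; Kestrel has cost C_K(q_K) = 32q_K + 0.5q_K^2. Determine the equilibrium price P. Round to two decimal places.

Granite's profit: π_G = (238 - Q)q_G - (36q_G + q_G²). Setting ∂π_G/∂q_G = 0: 202 - 4q_G - (q_K) = 0.
Kestrel's first-order condition: 206 - 3q_K - (q_G) = 0.
Rearranging gives the reaction functions q_G = (202 - q_K)/4 and q_K = (206 - q_G)/3.
Solving the pair: q_G = 400/11, q_K = 622/11.
Total output Q = 1022/11, so price P = 238 - 1022/11 = 1596/11.

145.09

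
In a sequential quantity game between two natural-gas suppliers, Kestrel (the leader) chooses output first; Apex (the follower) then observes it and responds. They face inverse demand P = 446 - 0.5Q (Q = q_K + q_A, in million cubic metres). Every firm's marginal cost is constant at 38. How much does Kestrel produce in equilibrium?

The follower Apex best-responds to any q_K: π_A = (446 - 0.5Q)q_A - 38q_A.
∂π_A/∂q_A = 408 - (1/2)q_K - q_A = 0 gives the reaction function q_A = (408 - (1/2)q_K).
Kestrel substitutes q_A(q_K) into its own profit: π_K = q_K(446 - (1/2)q_K - (408 - (1/2)q_K)/2) - 38q_K = (242 - (1/4)q_K)q_K - 38q_K.
The leader's first-order condition 204 - (1/2)q_K = 0 yields q_K = 408.
Then q_A = (408 - (1/2)·408) = 204.

408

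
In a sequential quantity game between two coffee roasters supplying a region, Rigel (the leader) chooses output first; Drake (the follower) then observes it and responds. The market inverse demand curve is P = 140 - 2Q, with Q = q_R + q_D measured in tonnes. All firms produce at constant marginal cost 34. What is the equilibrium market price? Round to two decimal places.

60.50

Solve by backward induction. Given q_R, the follower Drake maximises π_D = (140 - 2q_R - 2q_D)q_D - 34q_D.
∂π_D/∂q_D = 106 - 2q_R - 4q_D = 0 gives the reaction function q_D = (106 - 2q_R)/4.
The leader anticipates this reaction. Substituting into P = 140 - 2Q gives P = 87 - q_R, so π_R = (87 - q_R)q_R - 34q_R.
The leader's first-order condition 53 - 2q_R = 0 yields q_R = 53/2.
Then q_D = (106 - 2·(53/2))/4 = 53/4.
Total output Q = 159/4, so price P = 140 - 2·(159/4) = 121/2.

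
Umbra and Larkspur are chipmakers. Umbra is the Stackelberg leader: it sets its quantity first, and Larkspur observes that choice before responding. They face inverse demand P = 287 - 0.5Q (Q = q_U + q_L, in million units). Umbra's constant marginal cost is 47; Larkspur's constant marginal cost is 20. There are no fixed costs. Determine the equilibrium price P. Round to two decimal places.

The follower Larkspur best-responds to any q_U: π_L = (287 - 0.5Q)q_L - 20q_L.
∂π_L/∂q_L = 267 - (1/2)q_U - q_L = 0 gives the reaction function q_L = (267 - (1/2)q_U).
Umbra substitutes q_L(q_U) into its own profit: π_U = q_U(287 - (1/2)q_U - (267 - (1/2)q_U)/2) - 47q_U = (307/2 - (1/4)q_U)q_U - 47q_U.
The leader's first-order condition 213/2 - (1/2)q_U = 0 yields q_U = 213.
Then q_L = (267 - (1/2)·213) = 321/2.
Total output Q = 747/2, so price P = 287 - (1/2)·(747/2) = 401/4.

100.25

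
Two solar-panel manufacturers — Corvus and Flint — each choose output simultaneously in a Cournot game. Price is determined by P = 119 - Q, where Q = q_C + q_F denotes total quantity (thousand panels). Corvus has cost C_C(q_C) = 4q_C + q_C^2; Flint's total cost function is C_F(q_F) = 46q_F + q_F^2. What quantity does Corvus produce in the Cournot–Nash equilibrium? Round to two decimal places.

25.80

Corvus's profit: π_C = (119 - Q)q_C - (4q_C + q_C²). Setting ∂π_C/∂q_C = 0: 115 - 4q_C - (q_F) = 0.
Flint's profit: π_F = (119 - Q)q_F - (46q_F + q_F²). Setting ∂π_F/∂q_F = 0: 73 - 4q_F - (q_C) = 0.
Best responses: q_C = (115 - q_F)/4, q_F = (73 - q_C)/4.
Solving the pair: q_C = 129/5, q_F = 59/5.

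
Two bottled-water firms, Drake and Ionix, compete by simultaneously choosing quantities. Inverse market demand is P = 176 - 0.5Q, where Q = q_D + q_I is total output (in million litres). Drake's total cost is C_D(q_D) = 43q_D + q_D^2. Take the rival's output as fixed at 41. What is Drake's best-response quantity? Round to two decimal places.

37.50

With the rival's output fixed at 41, Drake's profit is π_D = (176 - (1/2)·41 - (1/2)q_D)q_D - (43q_D + q_D²) = (311/2 - (1/2)q_D)q_D - (43q_D + q_D²).
∂π_D/∂q_D = 225/2 - 3q_D = 0, so q_D = 75/2.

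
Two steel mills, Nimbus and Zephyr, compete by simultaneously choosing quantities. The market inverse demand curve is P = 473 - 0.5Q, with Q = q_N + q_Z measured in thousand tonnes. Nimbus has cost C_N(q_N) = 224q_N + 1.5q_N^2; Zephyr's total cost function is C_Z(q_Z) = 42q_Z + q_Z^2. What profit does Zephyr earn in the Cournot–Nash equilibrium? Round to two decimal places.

Nimbus's profit: π_N = (473 - 0.5Q)q_N - (224q_N + (3/2)q_N²). Setting ∂π_N/∂q_N = 0: 249 - 4q_N - (1/2)(q_Z) = 0.
Zephyr's profit: π_Z = (473 - 0.5Q)q_Z - (42q_Z + q_Z²). Setting ∂π_Z/∂q_Z = 0: 431 - 3q_Z - (1/2)(q_N) = 0.
So q_N = (249 - (1/2)q_Z)/4 and q_Z = (431 - (1/2)q_N)/3.
Substituting one into the other gives q_N = 45.2340 and q_Z = 136.1277.
Price P = 473 - (1/2)·181.3617 = 382.3191.
Zephyr's profit: 382.3191·136.1277 - 42·136.1277 - 136.1277² = 27796.1096.

27796.11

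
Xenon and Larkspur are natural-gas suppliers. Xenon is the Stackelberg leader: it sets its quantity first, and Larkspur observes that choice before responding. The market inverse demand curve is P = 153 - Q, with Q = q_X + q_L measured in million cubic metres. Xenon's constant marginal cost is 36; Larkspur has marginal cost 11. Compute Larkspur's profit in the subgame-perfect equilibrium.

2304

The follower Larkspur best-responds to any q_X: π_L = (153 - Q)q_L - 11q_L.
Follower FOC: 142 - q_X - 2q_L = 0, so q_L(q_X) = (142 - q_X)/2.
The leader anticipates this reaction. Substituting into P = 153 - Q gives P = 82 - (1/2)q_X, so π_X = (82 - (1/2)q_X)q_X - 36q_X.
Maximising: ∂π_X/∂q_X = 46 - q_X = 0, giving q_X = 46.
Then q_L = (142 - 46)/2 = 48.
Price P = 153 - 94 = 59.
Larkspur's profit: (59 - 11)·48 = 2304.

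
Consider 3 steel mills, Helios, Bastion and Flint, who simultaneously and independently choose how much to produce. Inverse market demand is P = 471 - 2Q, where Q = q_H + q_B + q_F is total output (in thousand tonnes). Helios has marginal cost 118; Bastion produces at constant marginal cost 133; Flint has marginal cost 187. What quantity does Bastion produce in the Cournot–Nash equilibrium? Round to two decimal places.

47.13

Helios's profit: π_H = (471 - 2Q)q_H - (118q_H). Setting ∂π_H/∂q_H = 0: 353 - 4q_H - 2(q_B + q_F) = 0.
Bastion's profit: π_B = (471 - 2Q)q_B - (133q_B). Setting ∂π_B/∂q_B = 0: 338 - 4q_B - 2(q_H + q_F) = 0.
Flint's profit: π_F = (471 - 2Q)q_F - (187q_F). Setting ∂π_F/∂q_F = 0: 284 - 4q_F - 2(q_H + q_B) = 0.
Adding the 3 first-order conditions: 975 − 8Q = 0, so Q = 975/8.
Back-substituting: q_H = (353 − 975/4)/2 = 437/8, q_B = (338 − 975/4)/2 = 377/8, q_F = (284 − 975/4)/2 = 161/8.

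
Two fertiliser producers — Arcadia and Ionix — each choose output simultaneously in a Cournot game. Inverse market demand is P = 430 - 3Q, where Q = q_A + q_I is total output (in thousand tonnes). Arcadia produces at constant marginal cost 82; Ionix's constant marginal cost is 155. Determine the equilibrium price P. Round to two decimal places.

222.33

Arcadia's profit: π_A = (430 - 3Q)q_A - (82q_A). Setting ∂π_A/∂q_A = 0: 348 - 6q_A - 3(q_I) = 0.
Ionix's first-order condition: 275 - 6q_I - 3(q_A) = 0.
So q_A = (348 - 3q_I)/6 and q_I = (275 - 3q_A)/6.
Substituting one into the other gives q_A = 421/9 and q_I = 202/9.
Total output Q = 623/9, so price P = 430 - 3·(623/9) = 667/3.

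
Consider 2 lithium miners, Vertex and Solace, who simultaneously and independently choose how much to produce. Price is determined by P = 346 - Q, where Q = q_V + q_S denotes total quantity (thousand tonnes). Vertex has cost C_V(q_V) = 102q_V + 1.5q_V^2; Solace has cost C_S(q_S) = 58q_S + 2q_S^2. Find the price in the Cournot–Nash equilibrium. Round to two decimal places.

Vertex's profit: π_V = (346 - Q)q_V - (102q_V + (3/2)q_V²). Setting ∂π_V/∂q_V = 0: 244 - 5q_V - (q_S) = 0.
Solace's first-order condition: 288 - 6q_S - (q_V) = 0.
Rearranging gives the reaction functions q_V = (244 - q_S)/5 and q_S = (288 - q_V)/6.
Solving the pair: q_V = 1176/29, q_S = 1196/29.
Total output Q = 81.7931, so price P = 346 - 81.7931 = 264.2069.

264.21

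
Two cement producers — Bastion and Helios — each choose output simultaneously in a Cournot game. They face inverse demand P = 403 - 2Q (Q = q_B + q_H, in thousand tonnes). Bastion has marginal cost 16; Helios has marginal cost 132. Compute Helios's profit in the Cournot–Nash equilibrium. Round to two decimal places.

Bastion's profit: π_B = (403 - 2Q)q_B - (16q_B). Setting ∂π_B/∂q_B = 0: 387 - 4q_B - 2(q_H) = 0.
Helios's first-order condition: 271 - 4q_H - 2(q_B) = 0.
Best responses: q_B = (387 - 2q_H)/4, q_H = (271 - 2q_B)/4.
Solving the pair: q_B = 503/6, q_H = 155/6.
Price P = 403 - 2·(329/3) = 551/3.
Helios's profit: (551/3 - 132)·(155/6) = 1334.7222.

1334.72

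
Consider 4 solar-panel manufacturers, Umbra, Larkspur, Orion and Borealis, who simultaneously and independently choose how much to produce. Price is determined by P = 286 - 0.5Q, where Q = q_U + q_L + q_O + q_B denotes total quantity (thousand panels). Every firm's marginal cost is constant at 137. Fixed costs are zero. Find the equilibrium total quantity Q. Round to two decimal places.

238.40

Each firm earns π_i = (286 - 0.5Q)q_i - 137q_i.
Setting ∂π_i/∂q_i = 0 with rivals' quantities fixed: 149 - q_i - (1/2)·Σ_{j≠i} q_j = 0.
With identical firms every q_j equals q_i, so Σ_{j≠i} q_j = 3q_i and 149 = (5/2)q_i, giving q_i = 298/5.
Total output Q = 298/5 + 298/5 + 298/5 + 298/5 = 1192/5.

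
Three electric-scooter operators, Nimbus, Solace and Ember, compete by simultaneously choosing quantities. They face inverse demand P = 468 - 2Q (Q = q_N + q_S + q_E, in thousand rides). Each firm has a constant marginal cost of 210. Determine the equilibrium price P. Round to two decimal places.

A representative firm's profit is π_i = q_i(468 - 2Q) - 210q_i.
First-order condition (treating rivals' output as given): 258 - 4q_i - 2·Σ_{j≠i} q_j = 0.
By symmetry each firm produces the same amount; substituting Σ_{j≠i} q_j = 2q_i yields q_i = 258/8 = 129/4.
Total output Q = 387/4, so price P = 468 - 2·(387/4) = 549/2.

274.50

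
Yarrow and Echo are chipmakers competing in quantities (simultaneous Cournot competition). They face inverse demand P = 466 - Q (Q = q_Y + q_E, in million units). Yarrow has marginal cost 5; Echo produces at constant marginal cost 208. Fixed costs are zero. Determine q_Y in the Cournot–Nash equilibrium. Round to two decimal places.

Yarrow's profit: π_Y = (466 - Q)q_Y - (5q_Y). Setting ∂π_Y/∂q_Y = 0: 461 - 2q_Y - (q_E) = 0.
Echo's first-order condition: 258 - 2q_E - (q_Y) = 0.
Best responses: q_Y = (461 - q_E)/2, q_E = (258 - q_Y)/2.
Solving the pair: q_Y = 664/3, q_E = 55/3.

221.33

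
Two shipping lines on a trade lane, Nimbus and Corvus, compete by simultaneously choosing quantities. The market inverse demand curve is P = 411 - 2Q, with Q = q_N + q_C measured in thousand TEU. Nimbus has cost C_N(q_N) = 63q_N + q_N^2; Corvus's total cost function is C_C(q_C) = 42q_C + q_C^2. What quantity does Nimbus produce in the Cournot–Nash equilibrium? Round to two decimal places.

Nimbus's profit: π_N = (411 - 2Q)q_N - (63q_N + q_N²). Setting ∂π_N/∂q_N = 0: 348 - 6q_N - 2(q_C) = 0.
Corvus's profit: π_C = (411 - 2Q)q_C - (42q_C + q_C²). Setting ∂π_C/∂q_C = 0: 369 - 6q_C - 2(q_N) = 0.
So q_N = (348 - 2q_C)/6 and q_C = (369 - 2q_N)/6.
Solving the pair: q_N = 675/16, q_C = 759/16.

42.19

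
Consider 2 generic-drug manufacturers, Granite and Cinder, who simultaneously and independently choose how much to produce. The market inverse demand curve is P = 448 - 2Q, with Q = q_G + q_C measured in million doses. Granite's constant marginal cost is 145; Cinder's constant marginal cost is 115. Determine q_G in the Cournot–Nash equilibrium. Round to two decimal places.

45.50

Granite's profit: π_G = (448 - 2Q)q_G - (145q_G). Setting ∂π_G/∂q_G = 0: 303 - 4q_G - 2(q_C) = 0.
Cinder's profit: π_C = (448 - 2Q)q_C - (115q_C). Setting ∂π_C/∂q_C = 0: 333 - 4q_C - 2(q_G) = 0.
So q_G = (303 - 2q_C)/4 and q_C = (333 - 2q_G)/4.
Solving the pair: q_G = 91/2, q_C = 121/2.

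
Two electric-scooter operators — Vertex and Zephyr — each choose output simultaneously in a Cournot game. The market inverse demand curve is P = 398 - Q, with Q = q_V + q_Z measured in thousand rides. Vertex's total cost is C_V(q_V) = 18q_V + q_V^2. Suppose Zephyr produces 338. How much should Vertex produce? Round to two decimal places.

With the rival's output fixed at 338, Vertex's profit is π_V = (398 - 338 - q_V)q_V - (18q_V + q_V²) = (60 - q_V)q_V - (18q_V + q_V²).
∂π_V/∂q_V = 42 - 4q_V = 0, so q_V = 21/2.

10.50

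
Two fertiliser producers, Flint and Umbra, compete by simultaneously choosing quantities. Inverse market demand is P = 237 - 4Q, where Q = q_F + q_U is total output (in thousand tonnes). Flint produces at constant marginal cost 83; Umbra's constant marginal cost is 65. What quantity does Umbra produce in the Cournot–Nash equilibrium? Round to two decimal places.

Flint's profit: π_F = (237 - 4Q)q_F - (83q_F). Setting ∂π_F/∂q_F = 0: 154 - 8q_F - 4(q_U) = 0.
Umbra's profit: π_U = (237 - 4Q)q_U - (65q_U). Setting ∂π_U/∂q_U = 0: 172 - 8q_U - 4(q_F) = 0.
So q_F = (154 - 4q_U)/8 and q_U = (172 - 4q_F)/8.
Substituting one into the other gives q_F = 34/3 and q_U = 95/6.

15.83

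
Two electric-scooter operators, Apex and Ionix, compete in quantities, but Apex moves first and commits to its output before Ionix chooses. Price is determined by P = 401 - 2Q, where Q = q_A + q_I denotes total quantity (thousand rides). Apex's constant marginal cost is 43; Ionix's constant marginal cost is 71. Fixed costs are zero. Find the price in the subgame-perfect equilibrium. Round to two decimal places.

Solve by backward induction. Given q_A, the follower Ionix maximises π_I = (401 - 2q_A - 2q_I)q_I - 71q_I.
Follower FOC: 330 - 2q_A - 4q_I = 0, so q_I(q_A) = (330 - 2q_A)/4.
Apex substitutes q_I(q_A) into its own profit: π_A = q_A(401 - 2q_A - (330 - 2q_A)/2) - 43q_A = (236 - q_A)q_A - 43q_A.
Leader FOC: 193 - 2q_A = 0, so q_A = 193/2.
Then q_I = (330 - 2·(193/2))/4 = 137/4.
Total output Q = 523/4, so price P = 401 - 2·(523/4) = 279/2.

139.50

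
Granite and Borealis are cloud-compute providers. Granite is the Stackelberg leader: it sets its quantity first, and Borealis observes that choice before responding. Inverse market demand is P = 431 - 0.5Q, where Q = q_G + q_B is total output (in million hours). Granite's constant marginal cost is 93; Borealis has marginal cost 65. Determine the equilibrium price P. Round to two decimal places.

The follower Borealis best-responds to any q_G: π_B = (431 - 0.5Q)q_B - 65q_B.
∂π_B/∂q_B = 366 - (1/2)q_G - q_B = 0 gives the reaction function q_B = (366 - (1/2)q_G).
Granite substitutes q_B(q_G) into its own profit: π_G = q_G(431 - (1/2)q_G - (366 - (1/2)q_G)/2) - 93q_G = (248 - (1/4)q_G)q_G - 93q_G.
The leader's first-order condition 155 - (1/2)q_G = 0 yields q_G = 310.
Then q_B = (366 - (1/2)·310) = 211.
Total output Q = 521, so price P = 431 - (1/2)·521 = 341/2.

170.50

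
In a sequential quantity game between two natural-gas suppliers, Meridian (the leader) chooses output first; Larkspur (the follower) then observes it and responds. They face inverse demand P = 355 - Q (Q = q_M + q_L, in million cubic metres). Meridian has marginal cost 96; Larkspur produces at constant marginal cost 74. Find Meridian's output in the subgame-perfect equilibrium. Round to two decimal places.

118.50

The follower Larkspur best-responds to any q_M: π_L = (355 - Q)q_L - 74q_L.
Setting the follower's marginal profit to zero, 281 - q_M - 2q_L = 0, i.e. q_L = (281 - q_M)/2.
Meridian substitutes q_L(q_M) into its own profit: π_M = q_M(355 - q_M - (281 - q_M)/2) - 96q_M = (429/2 - (1/2)q_M)q_M - 96q_M.
The leader's first-order condition 237/2 - q_M = 0 yields q_M = 237/2.
Then q_L = (281 - 237/2)/2 = 325/4.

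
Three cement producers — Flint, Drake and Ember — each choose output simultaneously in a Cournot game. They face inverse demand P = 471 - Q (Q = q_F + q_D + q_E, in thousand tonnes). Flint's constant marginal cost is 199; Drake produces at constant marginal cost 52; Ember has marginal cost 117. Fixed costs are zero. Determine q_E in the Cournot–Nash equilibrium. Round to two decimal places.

Flint's profit: π_F = (471 - Q)q_F - (199q_F). Setting ∂π_F/∂q_F = 0: 272 - 2q_F - (q_D + q_E) = 0.
Drake's profit: π_D = (471 - Q)q_D - (52q_D). Setting ∂π_D/∂q_D = 0: 419 - 2q_D - (q_F + q_E) = 0.
Ember's first-order condition: 354 - 2q_E - (q_F + q_D) = 0.
Adding the 3 first-order conditions: 1045 − 4Q = 0, so Q = 1045/4.
Back-substituting: q_F = (272 − 1045/4) = 43/4, q_D = (419 − 1045/4) = 631/4, q_E = (354 − 1045/4) = 371/4.

92.75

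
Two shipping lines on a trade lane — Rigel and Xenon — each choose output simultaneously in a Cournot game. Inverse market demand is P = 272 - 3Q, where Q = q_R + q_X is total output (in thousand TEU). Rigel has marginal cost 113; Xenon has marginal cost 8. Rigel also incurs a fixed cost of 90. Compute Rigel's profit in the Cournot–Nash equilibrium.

Rigel's profit: π_R = (272 - 3Q)q_R - (113q_R). Setting ∂π_R/∂q_R = 0: 159 - 6q_R - 3(q_X) = 0.
Xenon's profit: π_X = (272 - 3Q)q_X - (8q_X). Setting ∂π_X/∂q_X = 0: 264 - 6q_X - 3(q_R) = 0.
Best responses: q_R = (159 - 3q_X)/6, q_X = (264 - 3q_R)/6.
Solving the pair: q_R = 6, q_X = 41.
Price P = 272 - 3·47 = 131.
Rigel's profit: (131 - 113)·6 - 90 = 18.

18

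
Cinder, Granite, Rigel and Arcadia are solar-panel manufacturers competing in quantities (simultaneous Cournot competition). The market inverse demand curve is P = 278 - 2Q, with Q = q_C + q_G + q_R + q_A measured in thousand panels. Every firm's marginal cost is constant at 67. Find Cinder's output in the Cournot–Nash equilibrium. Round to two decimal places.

21.10

A representative firm's profit is π_i = q_i(278 - 2Q) - 67q_i.
First-order condition (treating rivals' output as given): 211 - 4q_i - 2·Σ_{j≠i} q_j = 0.
By symmetry each firm produces the same amount; substituting Σ_{j≠i} q_j = 3q_i yields q_i = 211/10.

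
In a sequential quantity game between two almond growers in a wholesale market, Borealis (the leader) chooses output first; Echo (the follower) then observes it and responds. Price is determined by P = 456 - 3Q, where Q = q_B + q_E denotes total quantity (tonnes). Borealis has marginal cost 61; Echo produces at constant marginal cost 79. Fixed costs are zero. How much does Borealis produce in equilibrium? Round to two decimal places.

68.83

The follower Echo best-responds to any q_B: π_E = (456 - 3Q)q_E - 79q_E.
∂π_E/∂q_E = 377 - 3q_B - 6q_E = 0 gives the reaction function q_E = (377 - 3q_B)/6.
The leader anticipates this reaction. Substituting into P = 456 - 3Q gives P = 535/2 - (3/2)q_B, so π_B = (535/2 - (3/2)q_B)q_B - 61q_B.
Leader FOC: 413/2 - 3q_B = 0, so q_B = 413/6.
Then q_E = (377 - 3·(413/6))/6 = 341/12.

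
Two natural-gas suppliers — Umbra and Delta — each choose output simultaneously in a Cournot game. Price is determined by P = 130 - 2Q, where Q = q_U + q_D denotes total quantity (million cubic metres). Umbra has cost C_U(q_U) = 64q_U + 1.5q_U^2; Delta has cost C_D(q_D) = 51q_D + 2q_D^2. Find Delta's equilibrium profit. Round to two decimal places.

Umbra's profit: π_U = (130 - 2Q)q_U - (64q_U + (3/2)q_U²). Setting ∂π_U/∂q_U = 0: 66 - 7q_U - 2(q_D) = 0.
Delta's profit: π_D = (130 - 2Q)q_D - (51q_D + 2q_D²). Setting ∂π_D/∂q_D = 0: 79 - 8q_D - 2(q_U) = 0.
Best responses: q_U = (66 - 2q_D)/7, q_D = (79 - 2q_U)/8.
Substituting one into the other gives q_U = 185/26 and q_D = 421/52.
Price P = 130 - 2·(791/52) = 99.5769.
Delta's profit: 99.5769·(421/52) - 51·(421/52) - 2(421/52)² = 262.1908.

262.19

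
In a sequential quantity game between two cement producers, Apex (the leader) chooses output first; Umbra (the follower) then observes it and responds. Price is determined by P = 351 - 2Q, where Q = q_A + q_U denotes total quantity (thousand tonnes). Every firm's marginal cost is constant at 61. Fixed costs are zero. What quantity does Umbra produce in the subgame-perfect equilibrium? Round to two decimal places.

The follower Umbra best-responds to any q_A: π_U = (351 - 2Q)q_U - 61q_U.
Follower FOC: 290 - 2q_A - 4q_U = 0, so q_U(q_A) = (290 - 2q_A)/4.
Apex substitutes q_U(q_A) into its own profit: π_A = q_A(351 - 2q_A - (290 - 2q_A)/2) - 61q_A = (206 - q_A)q_A - 61q_A.
Leader FOC: 145 - 2q_A = 0, so q_A = 145/2.
Then q_U = (290 - 2·(145/2))/4 = 145/4.

36.25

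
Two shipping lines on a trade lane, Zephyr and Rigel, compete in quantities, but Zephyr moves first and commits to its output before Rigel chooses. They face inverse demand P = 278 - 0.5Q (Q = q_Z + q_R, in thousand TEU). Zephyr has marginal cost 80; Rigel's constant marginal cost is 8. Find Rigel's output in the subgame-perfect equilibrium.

207

The follower Rigel best-responds to any q_Z: π_R = (278 - 0.5Q)q_R - 8q_R.
∂π_R/∂q_R = 270 - (1/2)q_Z - q_R = 0 gives the reaction function q_R = (270 - (1/2)q_Z).
The leader anticipates this reaction. Substituting into P = 278 - 0.5Q gives P = 143 - (1/4)q_Z, so π_Z = (143 - (1/4)q_Z)q_Z - 80q_Z.
The leader's first-order condition 63 - (1/2)q_Z = 0 yields q_Z = 126.
Then q_R = (270 - (1/2)·126) = 207.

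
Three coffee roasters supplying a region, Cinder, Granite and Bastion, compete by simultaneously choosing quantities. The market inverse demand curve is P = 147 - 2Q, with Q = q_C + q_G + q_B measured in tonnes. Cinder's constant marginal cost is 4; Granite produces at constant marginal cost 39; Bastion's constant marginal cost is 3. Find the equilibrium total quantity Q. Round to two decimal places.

Cinder's profit: π_C = (147 - 2Q)q_C - (4q_C). Setting ∂π_C/∂q_C = 0: 143 - 4q_C - 2(q_G + q_B) = 0.
Granite's first-order condition: 108 - 4q_G - 2(q_C + q_B) = 0.
Bastion's first-order condition: 144 - 4q_B - 2(q_C + q_G) = 0.
Adding the 3 first-order conditions: 395 − 8Q = 0, so Q = 395/8.
Back-substituting: q_C = (143 − 395/4)/2 = 177/8, q_G = (108 − 395/4)/2 = 37/8, q_B = (144 − 395/4)/2 = 181/8.
Total output Q = 177/8 + 37/8 + 181/8 = 395/8.

49.38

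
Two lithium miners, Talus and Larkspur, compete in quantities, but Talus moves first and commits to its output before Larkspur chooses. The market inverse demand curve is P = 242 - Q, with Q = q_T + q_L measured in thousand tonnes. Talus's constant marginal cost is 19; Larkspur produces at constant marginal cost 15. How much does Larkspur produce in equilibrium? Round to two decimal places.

The follower Larkspur best-responds to any q_T: π_L = (242 - Q)q_L - 15q_L.
∂π_L/∂q_L = 227 - q_T - 2q_L = 0 gives the reaction function q_L = (227 - q_T)/2.
The leader anticipates this reaction. Substituting into P = 242 - Q gives P = 257/2 - (1/2)q_T, so π_T = (257/2 - (1/2)q_T)q_T - 19q_T.
Leader FOC: 219/2 - q_T = 0, so q_T = 219/2.
Then q_L = (227 - 219/2)/2 = 235/4.

58.75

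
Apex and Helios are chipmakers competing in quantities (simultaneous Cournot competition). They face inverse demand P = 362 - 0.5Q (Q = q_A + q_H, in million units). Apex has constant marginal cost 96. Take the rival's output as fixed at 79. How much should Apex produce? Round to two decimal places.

With the rival's output fixed at 79, Apex's profit is π_A = (362 - (1/2)·79 - (1/2)q_A)q_A - (96q_A) = (645/2 - (1/2)q_A)q_A - (96q_A).
∂π_A/∂q_A = 453/2 - q_A = 0, so q_A = 453/2.

226.50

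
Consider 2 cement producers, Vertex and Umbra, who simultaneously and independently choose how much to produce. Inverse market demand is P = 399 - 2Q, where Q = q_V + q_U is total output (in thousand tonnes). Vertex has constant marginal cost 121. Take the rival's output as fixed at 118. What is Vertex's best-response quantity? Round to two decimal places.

With the rival's output fixed at 118, Vertex's profit is π_V = (399 - 2·118 - 2q_V)q_V - (121q_V) = (163 - 2q_V)q_V - (121q_V).
∂π_V/∂q_V = 42 - 4q_V = 0, so q_V = 21/2.

10.50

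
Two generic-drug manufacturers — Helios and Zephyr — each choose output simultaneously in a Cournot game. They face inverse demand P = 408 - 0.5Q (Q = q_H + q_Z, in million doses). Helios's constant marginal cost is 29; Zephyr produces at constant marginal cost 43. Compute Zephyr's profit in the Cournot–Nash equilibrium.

Helios's profit: π_H = (408 - 0.5Q)q_H - (29q_H). Setting ∂π_H/∂q_H = 0: 379 - q_H - (1/2)(q_Z) = 0.
Zephyr's first-order condition: 365 - q_Z - (1/2)(q_H) = 0.
So q_H = (379 - (1/2)q_Z) and q_Z = (365 - (1/2)q_H).
Substituting one into the other gives q_H = 262 and q_Z = 234.
Price P = 408 - (1/2)·496 = 160.
Zephyr's profit: (160 - 43)·234 = 27378.

27378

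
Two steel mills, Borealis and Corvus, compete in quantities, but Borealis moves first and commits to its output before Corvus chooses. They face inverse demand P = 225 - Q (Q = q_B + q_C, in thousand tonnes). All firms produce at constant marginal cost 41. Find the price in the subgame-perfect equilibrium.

The follower Corvus best-responds to any q_B: π_C = (225 - Q)q_C - 41q_C.
Setting the follower's marginal profit to zero, 184 - q_B - 2q_C = 0, i.e. q_C = (184 - q_B)/2.
Borealis substitutes q_C(q_B) into its own profit: π_B = q_B(225 - q_B - (184 - q_B)/2) - 41q_B = (133 - (1/2)q_B)q_B - 41q_B.
Maximising: ∂π_B/∂q_B = 92 - q_B = 0, giving q_B = 92.
Then q_C = (184 - 92)/2 = 46.
Total output Q = 138, so price P = 225 - 138 = 87.

87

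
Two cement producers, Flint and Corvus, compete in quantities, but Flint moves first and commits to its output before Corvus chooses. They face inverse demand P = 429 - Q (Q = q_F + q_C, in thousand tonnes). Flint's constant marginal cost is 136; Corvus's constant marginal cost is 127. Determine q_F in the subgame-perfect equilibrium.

142

Solve by backward induction. Given q_F, the follower Corvus maximises π_C = (429 - q_F - q_C)q_C - 127q_C.
∂π_C/∂q_C = 302 - q_F - 2q_C = 0 gives the reaction function q_C = (302 - q_F)/2.
The leader anticipates this reaction. Substituting into P = 429 - Q gives P = 278 - (1/2)q_F, so π_F = (278 - (1/2)q_F)q_F - 136q_F.
Maximising: ∂π_F/∂q_F = 142 - q_F = 0, giving q_F = 142.
Then q_C = (302 - 142)/2 = 80.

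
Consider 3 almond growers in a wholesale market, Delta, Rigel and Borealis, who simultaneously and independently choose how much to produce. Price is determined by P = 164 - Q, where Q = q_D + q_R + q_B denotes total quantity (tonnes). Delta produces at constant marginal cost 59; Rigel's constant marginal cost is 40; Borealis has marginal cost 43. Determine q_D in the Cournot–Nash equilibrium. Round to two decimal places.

17.50

Delta's profit: π_D = (164 - Q)q_D - (59q_D). Setting ∂π_D/∂q_D = 0: 105 - 2q_D - (q_R + q_B) = 0.
Rigel's first-order condition: 124 - 2q_R - (q_D + q_B) = 0.
Borealis's profit: π_B = (164 - Q)q_B - (43q_B). Setting ∂π_B/∂q_B = 0: 121 - 2q_B - (q_D + q_R) = 0.
Adding the 3 conditions: 350 − 2Q − 2Q = 0, i.e. Q = 175/2.
Back-substituting: q_D = (105 − 175/2) = 35/2, q_R = (124 − 175/2) = 73/2, q_B = (121 − 175/2) = 67/2.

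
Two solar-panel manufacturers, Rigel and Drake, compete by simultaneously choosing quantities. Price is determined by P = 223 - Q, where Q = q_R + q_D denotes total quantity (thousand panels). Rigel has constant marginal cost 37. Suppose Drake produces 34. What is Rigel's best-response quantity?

With the rival's output fixed at 34, Rigel's profit is π_R = (223 - 34 - q_R)q_R - (37q_R) = (189 - q_R)q_R - (37q_R).
∂π_R/∂q_R = 152 - 2q_R = 0, so q_R = 76.

76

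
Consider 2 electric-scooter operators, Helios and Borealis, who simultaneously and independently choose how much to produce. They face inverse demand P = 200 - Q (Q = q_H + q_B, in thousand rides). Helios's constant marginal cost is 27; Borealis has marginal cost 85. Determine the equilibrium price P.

104

Helios's profit: π_H = (200 - Q)q_H - (27q_H). Setting ∂π_H/∂q_H = 0: 173 - 2q_H - (q_B) = 0.
Borealis's profit: π_B = (200 - Q)q_B - (85q_B). Setting ∂π_B/∂q_B = 0: 115 - 2q_B - (q_H) = 0.
So q_H = (173 - q_B)/2 and q_B = (115 - q_H)/2.
Substituting one into the other gives q_H = 77 and q_B = 19.
Total output Q = 96, so price P = 200 - 96 = 104.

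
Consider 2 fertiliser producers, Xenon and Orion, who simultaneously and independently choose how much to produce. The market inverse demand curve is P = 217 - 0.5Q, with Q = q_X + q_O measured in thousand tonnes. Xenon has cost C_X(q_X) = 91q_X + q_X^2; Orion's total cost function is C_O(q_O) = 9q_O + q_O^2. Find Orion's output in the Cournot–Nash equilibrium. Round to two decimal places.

Xenon's profit: π_X = (217 - 0.5Q)q_X - (91q_X + q_X²). Setting ∂π_X/∂q_X = 0: 126 - 3q_X - (1/2)(q_O) = 0.
Orion's first-order condition: 208 - 3q_O - (1/2)(q_X) = 0.
Best responses: q_X = (126 - (1/2)q_O)/3, q_O = (208 - (1/2)q_X)/3.
Substituting one into the other gives q_X = 1096/35 and q_O = 64.1143.

64.11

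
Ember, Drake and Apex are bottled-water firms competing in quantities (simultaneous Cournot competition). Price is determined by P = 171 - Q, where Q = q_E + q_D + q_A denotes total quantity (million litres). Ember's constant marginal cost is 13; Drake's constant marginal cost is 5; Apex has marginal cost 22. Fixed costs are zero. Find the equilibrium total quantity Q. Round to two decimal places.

Ember's profit: π_E = (171 - Q)q_E - (13q_E). Setting ∂π_E/∂q_E = 0: 158 - 2q_E - (q_D + q_A) = 0.
Drake's first-order condition: 166 - 2q_D - (q_E + q_A) = 0.
Apex's profit: π_A = (171 - Q)q_A - (22q_A). Setting ∂π_A/∂q_A = 0: 149 - 2q_A - (q_E + q_D) = 0.
Adding the 3 conditions: 473 − 2Q − 2Q = 0, i.e. Q = 473/4.
Back-substituting: q_E = (158 − 473/4) = 159/4, q_D = (166 − 473/4) = 191/4, q_A = (149 − 473/4) = 123/4.
Total output Q = 159/4 + 191/4 + 123/4 = 473/4.

118.25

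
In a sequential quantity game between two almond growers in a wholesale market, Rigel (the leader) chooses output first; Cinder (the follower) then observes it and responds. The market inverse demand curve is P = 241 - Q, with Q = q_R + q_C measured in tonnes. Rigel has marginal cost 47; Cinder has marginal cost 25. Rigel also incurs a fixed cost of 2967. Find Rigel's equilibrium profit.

731

Solve by backward induction. Given q_R, the follower Cinder maximises π_C = (241 - q_R - q_C)q_C - 25q_C.
Setting the follower's marginal profit to zero, 216 - q_R - 2q_C = 0, i.e. q_C = (216 - q_R)/2.
The leader anticipates this reaction. Substituting into P = 241 - Q gives P = 133 - (1/2)q_R, so π_R = (133 - (1/2)q_R)q_R - 47q_R.
The leader's first-order condition 86 - q_R = 0 yields q_R = 86.
Then q_C = (216 - 86)/2 = 65.
Price P = 241 - 151 = 90.
Rigel's profit: (90 - 47)·86 - 2967 = 731.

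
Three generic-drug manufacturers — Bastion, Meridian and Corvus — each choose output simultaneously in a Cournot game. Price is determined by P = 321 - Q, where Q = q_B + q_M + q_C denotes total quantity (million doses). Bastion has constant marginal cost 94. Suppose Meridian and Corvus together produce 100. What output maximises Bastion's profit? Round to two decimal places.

63.50

With rivals' combined output fixed at 100, Bastion's profit is π_B = (321 - 100 - q_B)q_B - (94q_B) = (221 - q_B)q_B - (94q_B).
∂π_B/∂q_B = 127 - 2q_B = 0, so q_B = 127/2.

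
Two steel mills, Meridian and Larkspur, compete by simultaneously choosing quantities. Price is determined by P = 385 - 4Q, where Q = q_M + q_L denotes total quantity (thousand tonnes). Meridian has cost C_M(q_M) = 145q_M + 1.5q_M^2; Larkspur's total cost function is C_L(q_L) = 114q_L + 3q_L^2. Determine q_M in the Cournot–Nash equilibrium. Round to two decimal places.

Meridian's profit: π_M = (385 - 4Q)q_M - (145q_M + (3/2)q_M²). Setting ∂π_M/∂q_M = 0: 240 - 11q_M - 4(q_L) = 0.
Larkspur's profit: π_L = (385 - 4Q)q_L - (114q_L + 3q_L²). Setting ∂π_L/∂q_L = 0: 271 - 14q_L - 4(q_M) = 0.
Rearranging gives the reaction functions q_M = (240 - 4q_L)/11 and q_L = (271 - 4q_M)/14.
Substituting one into the other gives q_M = 1138/69 and q_L = 14.6449.

16.49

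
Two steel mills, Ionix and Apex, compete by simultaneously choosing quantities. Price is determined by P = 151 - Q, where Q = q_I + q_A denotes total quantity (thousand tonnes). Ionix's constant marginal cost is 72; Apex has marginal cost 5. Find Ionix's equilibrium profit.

Ionix's profit: π_I = (151 - Q)q_I - (72q_I). Setting ∂π_I/∂q_I = 0: 79 - 2q_I - (q_A) = 0.
Apex's profit: π_A = (151 - Q)q_A - (5q_A). Setting ∂π_A/∂q_A = 0: 146 - 2q_A - (q_I) = 0.
So q_I = (79 - q_A)/2 and q_A = (146 - q_I)/2.
Solving the pair: q_I = 4, q_A = 71.
Price P = 151 - 75 = 76.
Ionix's profit: (76 - 72)·4 = 16.

16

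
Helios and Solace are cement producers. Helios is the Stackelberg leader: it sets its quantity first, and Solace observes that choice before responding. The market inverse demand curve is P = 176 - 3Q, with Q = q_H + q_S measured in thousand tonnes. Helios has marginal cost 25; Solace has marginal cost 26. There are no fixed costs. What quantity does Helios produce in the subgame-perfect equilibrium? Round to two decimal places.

25.33

The follower Solace best-responds to any q_H: π_S = (176 - 3Q)q_S - 26q_S.
∂π_S/∂q_S = 150 - 3q_H - 6q_S = 0 gives the reaction function q_S = (150 - 3q_H)/6.
Helios substitutes q_S(q_H) into its own profit: π_H = q_H(176 - 3q_H - (150 - 3q_H)/2) - 25q_H = (101 - (3/2)q_H)q_H - 25q_H.
Maximising: ∂π_H/∂q_H = 76 - 3q_H = 0, giving q_H = 76/3.
Then q_S = (150 - 3·(76/3))/6 = 37/3.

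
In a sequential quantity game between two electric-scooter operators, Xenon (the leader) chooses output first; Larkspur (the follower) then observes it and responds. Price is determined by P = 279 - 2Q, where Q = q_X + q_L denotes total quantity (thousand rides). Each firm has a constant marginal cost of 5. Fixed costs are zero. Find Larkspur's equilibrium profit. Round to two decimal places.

The follower Larkspur best-responds to any q_X: π_L = (279 - 2Q)q_L - 5q_L.
Setting the follower's marginal profit to zero, 274 - 2q_X - 4q_L = 0, i.e. q_L = (274 - 2q_X)/4.
Xenon substitutes q_L(q_X) into its own profit: π_X = q_X(279 - 2q_X - (274 - 2q_X)/2) - 5q_X = (142 - q_X)q_X - 5q_X.
Leader FOC: 137 - 2q_X = 0, so q_X = 137/2.
Then q_L = (274 - 2·(137/2))/4 = 137/4.
Price P = 279 - 2·(411/4) = 147/2.
Larkspur's profit: (147/2 - 5)·(137/4) = 2346.1250.

2346.13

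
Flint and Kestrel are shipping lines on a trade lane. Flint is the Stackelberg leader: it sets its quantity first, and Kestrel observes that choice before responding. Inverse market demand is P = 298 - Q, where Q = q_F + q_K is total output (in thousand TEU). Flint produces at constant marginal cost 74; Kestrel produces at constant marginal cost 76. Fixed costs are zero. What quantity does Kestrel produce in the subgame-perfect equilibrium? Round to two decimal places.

54.50

The follower Kestrel best-responds to any q_F: π_K = (298 - Q)q_K - 76q_K.
∂π_K/∂q_K = 222 - q_F - 2q_K = 0 gives the reaction function q_K = (222 - q_F)/2.
Flint substitutes q_K(q_F) into its own profit: π_F = q_F(298 - q_F - (222 - q_F)/2) - 74q_F = (187 - (1/2)q_F)q_F - 74q_F.
Maximising: ∂π_F/∂q_F = 113 - q_F = 0, giving q_F = 113.
Then q_K = (222 - 113)/2 = 109/2.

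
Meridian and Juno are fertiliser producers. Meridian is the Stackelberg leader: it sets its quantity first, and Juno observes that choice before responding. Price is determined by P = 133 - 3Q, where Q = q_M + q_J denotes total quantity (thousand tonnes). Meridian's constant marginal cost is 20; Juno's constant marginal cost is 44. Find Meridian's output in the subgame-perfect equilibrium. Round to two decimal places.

The follower Juno best-responds to any q_M: π_J = (133 - 3Q)q_J - 44q_J.
∂π_J/∂q_J = 89 - 3q_M - 6q_J = 0 gives the reaction function q_J = (89 - 3q_M)/6.
The leader anticipates this reaction. Substituting into P = 133 - 3Q gives P = 177/2 - (3/2)q_M, so π_M = (177/2 - (3/2)q_M)q_M - 20q_M.
Leader FOC: 137/2 - 3q_M = 0, so q_M = 137/6.
Then q_J = (89 - 3·(137/6))/6 = 41/12.

22.83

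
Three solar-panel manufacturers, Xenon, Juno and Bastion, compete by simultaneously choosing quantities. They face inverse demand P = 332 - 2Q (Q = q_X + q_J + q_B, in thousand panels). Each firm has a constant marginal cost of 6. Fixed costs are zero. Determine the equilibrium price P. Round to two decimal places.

Each firm earns π_i = (332 - 2Q)q_i - 6q_i.
Setting ∂π_i/∂q_i = 0 with rivals' quantities fixed: 326 - 4q_i - 2·Σ_{j≠i} q_j = 0.
By symmetry each firm produces the same amount; substituting Σ_{j≠i} q_j = 2q_i yields q_i = 326/8 = 163/4.
Total output Q = 489/4, so price P = 332 - 2·(489/4) = 175/2.

87.50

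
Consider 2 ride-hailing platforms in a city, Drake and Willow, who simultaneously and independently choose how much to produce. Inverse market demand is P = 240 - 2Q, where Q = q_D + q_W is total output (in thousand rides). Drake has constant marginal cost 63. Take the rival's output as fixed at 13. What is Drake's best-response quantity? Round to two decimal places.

37.75

With the rival's output fixed at 13, Drake's profit is π_D = (240 - 2·13 - 2q_D)q_D - (63q_D) = (214 - 2q_D)q_D - (63q_D).
∂π_D/∂q_D = 151 - 4q_D = 0, so q_D = 151/4.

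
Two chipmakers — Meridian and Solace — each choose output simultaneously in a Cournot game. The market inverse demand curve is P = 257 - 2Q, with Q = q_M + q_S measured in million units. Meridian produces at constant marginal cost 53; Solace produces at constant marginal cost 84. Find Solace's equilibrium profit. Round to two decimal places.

1120.22

Meridian's profit: π_M = (257 - 2Q)q_M - (53q_M). Setting ∂π_M/∂q_M = 0: 204 - 4q_M - 2(q_S) = 0.
Solace's profit: π_S = (257 - 2Q)q_S - (84q_S). Setting ∂π_S/∂q_S = 0: 173 - 4q_S - 2(q_M) = 0.
Rearranging gives the reaction functions q_M = (204 - 2q_S)/4 and q_S = (173 - 2q_M)/4.
Solving the pair: q_M = 235/6, q_S = 71/3.
Price P = 257 - 2·(377/6) = 394/3.
Solace's profit: (394/3 - 84)·(71/3) = 1120.2222.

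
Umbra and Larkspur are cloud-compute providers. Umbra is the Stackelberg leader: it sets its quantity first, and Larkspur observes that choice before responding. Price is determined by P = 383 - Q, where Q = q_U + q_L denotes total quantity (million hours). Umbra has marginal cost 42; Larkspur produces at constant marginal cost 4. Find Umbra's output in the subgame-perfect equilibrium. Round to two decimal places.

The follower Larkspur best-responds to any q_U: π_L = (383 - Q)q_L - 4q_L.
Setting the follower's marginal profit to zero, 379 - q_U - 2q_L = 0, i.e. q_L = (379 - q_U)/2.
The leader anticipates this reaction. Substituting into P = 383 - Q gives P = 387/2 - (1/2)q_U, so π_U = (387/2 - (1/2)q_U)q_U - 42q_U.
Maximising: ∂π_U/∂q_U = 303/2 - q_U = 0, giving q_U = 303/2.
Then q_L = (379 - 303/2)/2 = 455/4.

151.50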